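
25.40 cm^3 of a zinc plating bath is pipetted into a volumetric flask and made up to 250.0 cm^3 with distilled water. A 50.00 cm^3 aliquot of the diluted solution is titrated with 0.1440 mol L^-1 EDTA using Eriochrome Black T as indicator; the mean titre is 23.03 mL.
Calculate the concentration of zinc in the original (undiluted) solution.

0.6528 mol/L

Zn^2+ + EDTA^4- → [Zn(EDTA)]^2-
n(EDTA) = 0.02303 × 0.1440 = 3.316 × 10^-3 mol
n(Zn2+) in the aliquot = 3.316 × 10^-3 mol (1:1 ratio)
[Zn2+]_dilute = 3.316 × 10^-3 / 0.05000 = 0.06633 mol/L
Dilution factor = 250.0 / 25.40 = 9.843
[Zn2+]_stock = 0.06633 × 9.843 = 0.6528 mol/L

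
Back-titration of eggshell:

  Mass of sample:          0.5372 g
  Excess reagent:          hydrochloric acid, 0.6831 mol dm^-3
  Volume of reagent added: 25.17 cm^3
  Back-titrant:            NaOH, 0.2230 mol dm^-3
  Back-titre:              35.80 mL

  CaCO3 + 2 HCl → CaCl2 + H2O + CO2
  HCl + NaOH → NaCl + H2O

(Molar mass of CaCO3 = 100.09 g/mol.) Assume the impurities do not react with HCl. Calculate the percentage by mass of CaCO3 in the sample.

n(HCl) added = 0.02517 × 0.6831 = 0.01719 mol
n(NaOH) used in back-titration = 0.03580 × 0.2230 = 7.983 × 10^-3 mol
n(HCl) left over = 7.983 × 10^-3 mol (1:1 ratio)
n(HCl) consumed by analyte = 0.01719 − 7.983 × 10^-3 = 9.210 × 10^-3 mol
From the 1:2 ratio, n(CaCO3) = 1/2 × 9.210 × 10^-3 = 4.605 × 10^-3 mol
mass of CaCO3 = 4.605 × 10^-3 × 100.09 = 0.4609 g
% CaCO3 = 0.4609 / 0.5372 × 100 = 85.80 %

85.80 %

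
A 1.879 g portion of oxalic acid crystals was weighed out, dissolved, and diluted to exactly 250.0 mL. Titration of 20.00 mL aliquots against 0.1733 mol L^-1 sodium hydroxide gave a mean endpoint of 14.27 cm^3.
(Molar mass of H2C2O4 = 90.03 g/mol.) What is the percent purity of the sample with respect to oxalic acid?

H2C2O4 + 2 NaOH → Na2C2O4 + 2 H2O
n(NaOH) per titration = 0.01427 × 0.1733 = 2.473 × 10^-3 mol
From the 1:2 ratio, n(H2C2O4) in each aliquot = 1/2 × 2.473 × 10^-3 = 1.236 × 10^-3 mol
n(H2C2O4) in the whole flask = 1.236 × 10^-3 × 250.0/20.00 = 0.01546 mol
mass of H2C2O4 = 0.01546 × 90.03 = 1.392 g
% H2C2O4 = 1.392 / 1.879 × 100 = 74.06 %

74.06 %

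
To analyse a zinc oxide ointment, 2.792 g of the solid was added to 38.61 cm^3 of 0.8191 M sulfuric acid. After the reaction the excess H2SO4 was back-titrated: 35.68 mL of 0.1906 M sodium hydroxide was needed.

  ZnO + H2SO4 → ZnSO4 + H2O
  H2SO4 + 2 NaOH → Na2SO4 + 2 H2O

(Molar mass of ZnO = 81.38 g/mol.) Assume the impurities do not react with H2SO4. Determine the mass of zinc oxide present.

n(H2SO4) added = 0.03861 × 0.8191 = 0.03163 mol
n(NaOH) used in back-titration = 0.03568 × 0.1906 = 6.801 × 10^-3 mol
From the 1:2 ratio, n(H2SO4) left over = 1/2 × 6.801 × 10^-3 = 3.400 × 10^-3 mol
n(H2SO4) consumed by analyte = 0.03163 − 3.400 × 10^-3 = 0.02823 mol
n(ZnO) = 0.02823 mol (1:1 ratio)
mass of ZnO = 0.02823 × 81.38 = 2.297 g

2.297 g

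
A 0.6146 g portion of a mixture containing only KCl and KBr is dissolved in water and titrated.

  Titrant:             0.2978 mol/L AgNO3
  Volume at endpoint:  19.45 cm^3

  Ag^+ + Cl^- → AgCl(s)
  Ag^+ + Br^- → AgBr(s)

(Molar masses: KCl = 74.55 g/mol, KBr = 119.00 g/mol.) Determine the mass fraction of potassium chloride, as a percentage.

20.38 %

n(AgNO3) = 0.01945 × 0.2978 = 5.792 × 10^-3 mol
Let x = n(KCl), y = n(KBr).
Titrant: 1x + 1y = 5.792 × 10^-3;  mass: 74.55x + 119.00y = 0.6146
Solving, x = 1.680 × 10^-3 mol, y = 4.112 × 10^-3 mol
mass of KCl = 1.680 × 10^-3 × 74.55 = 0.1252 g
% KCl = 0.1252 / 0.6146 × 100 = 20.38 %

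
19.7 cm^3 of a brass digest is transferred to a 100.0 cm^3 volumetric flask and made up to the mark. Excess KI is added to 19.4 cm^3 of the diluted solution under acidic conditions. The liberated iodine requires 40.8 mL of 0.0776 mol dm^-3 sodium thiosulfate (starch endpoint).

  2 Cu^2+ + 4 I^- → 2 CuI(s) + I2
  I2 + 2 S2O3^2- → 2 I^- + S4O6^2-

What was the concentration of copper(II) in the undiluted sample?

n(S2O3^2-) = 0.0408 × 0.0776 = 3.17 × 10^-3 mol
n(I2) = n(S2O3^2-)/2 = 1.58 × 10^-3 mol
From the 2:1 ratio, n(Cu2+) in the aliquot = 2/1 × 1.58 × 10^-3 = 3.17 × 10^-3 mol
[Cu2+]_dilute = 3.17 × 10^-3 / 0.0194 = 0.163 mol/L
[Cu2+]_original = 0.163 × 100.0/19.7 = 0.828 mol/L

0.828 mol/L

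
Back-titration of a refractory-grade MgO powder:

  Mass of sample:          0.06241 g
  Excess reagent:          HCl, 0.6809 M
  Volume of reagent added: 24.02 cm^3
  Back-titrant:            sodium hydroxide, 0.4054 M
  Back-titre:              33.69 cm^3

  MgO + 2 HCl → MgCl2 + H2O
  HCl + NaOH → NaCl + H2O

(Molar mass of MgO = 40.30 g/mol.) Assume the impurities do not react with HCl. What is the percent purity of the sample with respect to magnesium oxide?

n(HCl) added = 0.02402 × 0.6809 = 0.01636 mol
n(NaOH) used in back-titration = 0.03369 × 0.4054 = 0.01366 mol
n(HCl) left over = 0.01366 mol (1:1 ratio)
n(HCl) consumed by analyte = 0.01636 − 0.01366 = 2.697 × 10^-3 mol
From the 1:2 ratio, n(MgO) = 1/2 × 2.697 × 10^-3 = 1.349 × 10^-3 mol
mass of MgO = 1.349 × 10^-3 × 40.30 = 0.05435 g
% MgO = 0.05435 / 0.06241 × 100 = 87.09 %

87.09 %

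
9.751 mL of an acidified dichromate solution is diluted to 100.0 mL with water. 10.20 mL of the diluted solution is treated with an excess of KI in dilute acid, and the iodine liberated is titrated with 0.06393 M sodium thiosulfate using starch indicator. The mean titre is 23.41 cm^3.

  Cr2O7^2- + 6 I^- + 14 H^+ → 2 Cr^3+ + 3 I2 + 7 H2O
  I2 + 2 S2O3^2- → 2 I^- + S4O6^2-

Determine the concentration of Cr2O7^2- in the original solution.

n(S2O3^2-) = 0.02341 × 0.06393 = 1.497 × 10^-3 mol
n(I2) = n(S2O3^2-)/2 = 7.483 × 10^-4 mol
From the 1:3 ratio, n(Cr2O7^2-) in the aliquot = 1/3 × 7.483 × 10^-4 = 2.494 × 10^-4 mol
[Cr2O7^2-]_dilute = 2.494 × 10^-4 / 0.01020 = 0.02445 mol/L
[Cr2O7^2-]_original = 0.02445 × 100.0/9.751 = 0.2508 mol/L

0.2508 M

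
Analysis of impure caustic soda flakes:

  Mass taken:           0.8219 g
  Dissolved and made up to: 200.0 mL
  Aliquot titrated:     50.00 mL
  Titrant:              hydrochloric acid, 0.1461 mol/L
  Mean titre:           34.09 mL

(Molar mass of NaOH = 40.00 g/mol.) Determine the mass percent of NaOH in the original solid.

NaOH + HCl → NaCl + H2O
n(HCl) per titration = 0.03409 × 0.1461 = 4.981 × 10^-3 mol
n(NaOH) in each aliquot = 4.981 × 10^-3 mol (1:1 ratio)
n(NaOH) in the whole flask = 4.981 × 10^-3 × 200.0/50.00 = 0.01992 mol
mass of NaOH = 0.01992 × 40.00 = 0.7969 g
% NaOH = 0.7969 / 0.8219 × 100 = 96.96 %

96.96 %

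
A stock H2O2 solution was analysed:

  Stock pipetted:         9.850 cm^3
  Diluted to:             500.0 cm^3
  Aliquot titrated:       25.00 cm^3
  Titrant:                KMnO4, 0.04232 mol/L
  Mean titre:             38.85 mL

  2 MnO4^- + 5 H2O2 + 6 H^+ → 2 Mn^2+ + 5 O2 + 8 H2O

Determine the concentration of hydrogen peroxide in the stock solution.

n(KMnO4) = 0.03885 × 0.04232 = 1.644 × 10^-3 mol
From the 5:2 ratio, n(H2O2) in the aliquot = 5/2 × 1.644 × 10^-3 = 4.110 × 10^-3 mol
[H2O2]_dilute = 4.110 × 10^-3 / 0.02500 = 0.1644 mol/L
Dilution factor = 500.0 / 9.850 = 50.76
[H2O2]_stock = 0.1644 × 50.76 = 8.346 mol/L

8.346 mol/L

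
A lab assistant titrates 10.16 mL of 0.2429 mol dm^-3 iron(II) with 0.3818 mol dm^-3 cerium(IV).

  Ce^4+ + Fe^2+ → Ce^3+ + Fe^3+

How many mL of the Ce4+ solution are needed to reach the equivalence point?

6.464 mL

n(Fe2+) = 0.01016 L × 0.2429 mol/L = 2.468 × 10^-3 mol
n(Ce4+) = 2.468 × 10^-3 mol (1:1 stoichiometry)
V(Ce4+) = 2.468 × 10^-3 mol / 0.3818 mol/L = 0.006464 L = 6.464 mL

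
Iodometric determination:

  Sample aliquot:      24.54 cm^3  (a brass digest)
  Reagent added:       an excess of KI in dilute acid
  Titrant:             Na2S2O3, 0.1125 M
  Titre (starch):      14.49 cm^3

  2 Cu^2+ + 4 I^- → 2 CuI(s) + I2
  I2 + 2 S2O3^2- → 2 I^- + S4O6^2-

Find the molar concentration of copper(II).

0.06643 M

n(S2O3^2-) = 0.01449 × 0.1125 = 1.630 × 10^-3 mol
n(I2) = n(S2O3^2-)/2 = 8.151 × 10^-4 mol
From the 2:1 ratio, n(Cu2+) in the aliquot = 2/1 × 8.151 × 10^-4 = 1.630 × 10^-3 mol
[Cu2+] = 1.630 × 10^-3 / 0.02454 = 0.06643 mol/L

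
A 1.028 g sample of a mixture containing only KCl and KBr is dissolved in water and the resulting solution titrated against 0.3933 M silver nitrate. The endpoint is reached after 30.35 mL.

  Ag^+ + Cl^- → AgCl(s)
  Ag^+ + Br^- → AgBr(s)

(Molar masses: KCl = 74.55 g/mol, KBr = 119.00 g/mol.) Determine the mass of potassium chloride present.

n(AgNO3) = 0.03035 × 0.3933 = 0.01194 mol
Let x = n(KCl), y = n(KBr).
Titrant: 1x + 1y = 0.01194;  mass: 74.55x + 119.00y = 1.028
Solving, x = 8.829 × 10^-3 mol, y = 3.107 × 10^-3 mol
mass of KCl = 8.829 × 10^-3 × 74.55 = 0.6582 g

0.6582 g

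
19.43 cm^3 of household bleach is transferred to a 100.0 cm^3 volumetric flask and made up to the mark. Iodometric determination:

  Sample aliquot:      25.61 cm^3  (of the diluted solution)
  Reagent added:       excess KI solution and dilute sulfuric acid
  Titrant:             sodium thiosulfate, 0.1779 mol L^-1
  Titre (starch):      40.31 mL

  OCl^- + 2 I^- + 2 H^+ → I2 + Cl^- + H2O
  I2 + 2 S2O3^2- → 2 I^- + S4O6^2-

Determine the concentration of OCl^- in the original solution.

n(S2O3^2-) = 0.04031 × 0.1779 = 7.171 × 10^-3 mol
n(I2) = n(S2O3^2-)/2 = 3.586 × 10^-3 mol
n(OCl^-) in the aliquot = 3.586 × 10^-3 mol (1:1 ratio)
[OCl^-]_dilute = 3.586 × 10^-3 / 0.02561 = 0.1400 mol/L
[OCl^-]_original = 0.1400 × 100.0/19.43 = 0.7206 mol/L

0.7206 mol/L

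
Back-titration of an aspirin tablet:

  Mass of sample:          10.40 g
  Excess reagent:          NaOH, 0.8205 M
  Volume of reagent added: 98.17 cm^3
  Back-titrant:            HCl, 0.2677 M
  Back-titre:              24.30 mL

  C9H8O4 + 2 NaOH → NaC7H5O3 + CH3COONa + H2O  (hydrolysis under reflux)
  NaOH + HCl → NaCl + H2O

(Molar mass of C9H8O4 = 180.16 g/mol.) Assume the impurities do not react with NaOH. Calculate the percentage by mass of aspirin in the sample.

64.13 %

n(NaOH) added = 0.09817 × 0.8205 = 0.08055 mol
n(HCl) used in back-titration = 0.02430 × 0.2677 = 6.505 × 10^-3 mol
n(NaOH) left over = 6.505 × 10^-3 mol (1:1 ratio)
n(NaOH) consumed by analyte = 0.08055 − 6.505 × 10^-3 = 0.07404 mol
From the 1:2 ratio, n(C9H8O4) = 1/2 × 0.07404 = 0.03702 mol
mass of C9H8O4 = 0.03702 × 180.16 = 6.670 g
% C9H8O4 = 6.670 / 10.40 × 100 = 64.13 %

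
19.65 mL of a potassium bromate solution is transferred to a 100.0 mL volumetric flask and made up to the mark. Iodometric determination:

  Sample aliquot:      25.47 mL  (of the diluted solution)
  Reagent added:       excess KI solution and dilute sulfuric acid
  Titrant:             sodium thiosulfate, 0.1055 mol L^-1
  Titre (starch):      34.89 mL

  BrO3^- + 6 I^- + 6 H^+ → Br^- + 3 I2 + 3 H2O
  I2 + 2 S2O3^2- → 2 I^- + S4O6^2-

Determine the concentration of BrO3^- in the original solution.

n(S2O3^2-) = 0.03489 × 0.1055 = 3.681 × 10^-3 mol
n(I2) = n(S2O3^2-)/2 = 1.840 × 10^-3 mol
From the 1:3 ratio, n(BrO3^-) in the aliquot = 1/3 × 1.840 × 10^-3 = 6.135 × 10^-4 mol
[BrO3^-]_dilute = 6.135 × 10^-4 / 0.02547 = 0.02409 mol/L
[BrO3^-]_original = 0.02409 × 100.0/19.65 = 0.1226 mol/L

0.1226 mol/L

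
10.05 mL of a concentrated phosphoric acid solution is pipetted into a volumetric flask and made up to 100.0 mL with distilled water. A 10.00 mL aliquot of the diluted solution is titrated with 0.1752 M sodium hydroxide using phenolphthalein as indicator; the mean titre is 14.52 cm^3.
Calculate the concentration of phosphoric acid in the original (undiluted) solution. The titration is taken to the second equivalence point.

1.266 M

H3PO4 + 2 NaOH → Na2HPO4 + 2 H2O
n(NaOH) = 0.01452 × 0.1752 = 2.544 × 10^-3 mol
From the 1:2 ratio, n(H3PO4) in the aliquot = 1/2 × 2.544 × 10^-3 = 1.272 × 10^-3 mol
[H3PO4]_dilute = 1.272 × 10^-3 / 0.01000 = 0.1272 mol/L
Dilution factor = 100.0 / 10.05 = 9.950
[H3PO4]_stock = 0.1272 × 9.950 = 1.266 mol/L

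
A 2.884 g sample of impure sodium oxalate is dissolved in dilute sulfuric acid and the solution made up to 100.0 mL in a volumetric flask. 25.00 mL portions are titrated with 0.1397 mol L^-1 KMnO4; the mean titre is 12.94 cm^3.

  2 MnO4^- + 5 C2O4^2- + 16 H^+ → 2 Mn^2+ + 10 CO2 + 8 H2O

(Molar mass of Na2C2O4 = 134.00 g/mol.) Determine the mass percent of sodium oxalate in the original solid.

n(KMnO4) per titration = 0.01294 × 0.1397 = 1.808 × 10^-3 mol
From the 5:2 ratio, n(Na2C2O4) in each aliquot = 5/2 × 1.808 × 10^-3 = 4.519 × 10^-3 mol
n(Na2C2O4) in the whole flask = 4.519 × 10^-3 × 100.0/25.00 = 0.01808 mol
mass of Na2C2O4 = 0.01808 × 134.00 = 2.422 g
% Na2C2O4 = 2.422 / 2.884 × 100 = 83.99 %

83.99 %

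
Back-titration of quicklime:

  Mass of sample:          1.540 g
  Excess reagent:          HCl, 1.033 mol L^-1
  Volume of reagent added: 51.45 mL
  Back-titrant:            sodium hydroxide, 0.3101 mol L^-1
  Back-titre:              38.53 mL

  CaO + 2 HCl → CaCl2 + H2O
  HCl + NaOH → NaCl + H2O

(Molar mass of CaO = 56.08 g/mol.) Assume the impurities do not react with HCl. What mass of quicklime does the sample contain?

1.155 g

n(HCl) added = 0.05145 × 1.033 = 0.05315 mol
n(NaOH) used in back-titration = 0.03853 × 0.3101 = 0.01195 mol
n(HCl) left over = 0.01195 mol (1:1 ratio)
n(HCl) consumed by analyte = 0.05315 − 0.01195 = 0.04120 mol
From the 1:2 ratio, n(CaO) = 1/2 × 0.04120 = 0.02060 mol
mass of CaO = 0.02060 × 56.08 = 1.155 g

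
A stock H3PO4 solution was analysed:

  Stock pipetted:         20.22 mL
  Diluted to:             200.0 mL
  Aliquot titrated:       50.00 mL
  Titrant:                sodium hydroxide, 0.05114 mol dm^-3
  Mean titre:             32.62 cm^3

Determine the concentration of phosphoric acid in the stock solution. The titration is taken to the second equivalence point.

H3PO4 + 2 NaOH → Na2HPO4 + 2 H2O
n(NaOH) = 0.03262 × 0.05114 = 1.668 × 10^-3 mol
From the 1:2 ratio, n(H3PO4) in the aliquot = 1/2 × 1.668 × 10^-3 = 8.341 × 10^-4 mol
[H3PO4]_dilute = 8.341 × 10^-4 / 0.05000 = 0.01668 mol/L
Dilution factor = 200.0 / 20.22 = 9.891
[H3PO4]_stock = 0.01668 × 9.891 = 0.1650 mol/L

0.1650 mol/L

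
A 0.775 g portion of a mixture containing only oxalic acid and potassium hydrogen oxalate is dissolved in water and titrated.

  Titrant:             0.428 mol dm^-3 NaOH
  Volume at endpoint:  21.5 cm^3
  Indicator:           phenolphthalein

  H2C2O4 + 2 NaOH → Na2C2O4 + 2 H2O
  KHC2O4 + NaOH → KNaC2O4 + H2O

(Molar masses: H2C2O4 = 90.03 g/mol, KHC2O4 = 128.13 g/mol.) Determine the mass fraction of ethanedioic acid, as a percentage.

28.2 %

n(NaOH) = 0.0215 × 0.428 = 9.20 × 10^-3 mol
Let x = n(H2C2O4), y = n(KHC2O4).
Titrant: 2x + 1y = 9.20 × 10^-3;  mass: 90.03x + 128.13y = 0.775
Solving, x = 2.43 × 10^-3 mol, y = 4.34 × 10^-3 mol
mass of H2C2O4 = 2.43 × 10^-3 × 90.03 = 0.219 g
% H2C2O4 = 0.219 / 0.775 × 100 = 28.2 %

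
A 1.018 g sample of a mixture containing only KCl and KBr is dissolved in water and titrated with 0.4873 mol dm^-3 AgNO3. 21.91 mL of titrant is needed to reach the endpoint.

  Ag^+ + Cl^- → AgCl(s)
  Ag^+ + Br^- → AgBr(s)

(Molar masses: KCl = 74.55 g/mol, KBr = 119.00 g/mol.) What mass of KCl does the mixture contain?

n(AgNO3) = 0.02191 × 0.4873 = 0.01068 mol
Let x = n(KCl), y = n(KBr).
Titrant: 1x + 1y = 0.01068;  mass: 74.55x + 119.00y = 1.018
Solving, x = 5.681 × 10^-3 mol, y = 4.995 × 10^-3 mol
mass of KCl = 5.681 × 10^-3 × 74.55 = 0.4235 g

0.4235 g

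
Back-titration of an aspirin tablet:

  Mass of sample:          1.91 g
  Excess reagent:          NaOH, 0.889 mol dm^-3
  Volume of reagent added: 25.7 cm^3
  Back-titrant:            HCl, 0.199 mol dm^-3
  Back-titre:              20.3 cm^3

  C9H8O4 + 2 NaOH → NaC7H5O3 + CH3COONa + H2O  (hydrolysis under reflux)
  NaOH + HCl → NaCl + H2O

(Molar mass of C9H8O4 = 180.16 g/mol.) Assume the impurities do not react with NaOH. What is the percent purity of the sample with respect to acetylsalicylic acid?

n(NaOH) added = 0.0257 × 0.889 = 0.0228 mol
n(HCl) used in back-titration = 0.0203 × 0.199 = 4.04 × 10^-3 mol
n(NaOH) left over = 4.04 × 10^-3 mol (1:1 ratio)
n(NaOH) consumed by analyte = 0.0228 − 4.04 × 10^-3 = 0.0188 mol
From the 1:2 ratio, n(C9H8O4) = 1/2 × 0.0188 = 9.40 × 10^-3 mol
mass of C9H8O4 = 9.40 × 10^-3 × 180.16 = 1.69 g
% C9H8O4 = 1.69 / 1.91 × 100 = 88.7 %

88.7 %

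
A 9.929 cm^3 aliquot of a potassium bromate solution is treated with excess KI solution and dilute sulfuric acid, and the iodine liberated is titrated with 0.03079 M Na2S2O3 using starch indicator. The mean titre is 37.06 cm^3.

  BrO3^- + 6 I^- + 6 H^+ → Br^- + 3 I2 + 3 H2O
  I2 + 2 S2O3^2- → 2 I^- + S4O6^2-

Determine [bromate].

0.01915 M

n(S2O3^2-) = 0.03706 × 0.03079 = 1.141 × 10^-3 mol
n(I2) = n(S2O3^2-)/2 = 5.705 × 10^-4 mol
From the 1:3 ratio, n(BrO3^-) in the aliquot = 1/3 × 5.705 × 10^-4 = 1.902 × 10^-4 mol
[BrO3^-] = 1.902 × 10^-4 / 0.009929 = 0.01915 mol/L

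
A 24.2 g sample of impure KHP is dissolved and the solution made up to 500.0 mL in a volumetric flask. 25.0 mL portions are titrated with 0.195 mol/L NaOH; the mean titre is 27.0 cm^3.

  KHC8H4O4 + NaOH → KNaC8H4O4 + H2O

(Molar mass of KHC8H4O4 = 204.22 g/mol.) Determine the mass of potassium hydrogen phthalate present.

21.5 g

n(NaOH) per titration = 0.0270 × 0.195 = 5.27 × 10^-3 mol
n(KHC8H4O4) in each aliquot = 5.27 × 10^-3 mol (1:1 ratio)
n(KHC8H4O4) in the whole flask = 5.27 × 10^-3 × 500.0/25.0 = 0.105 mol
mass of KHC8H4O4 = 0.105 × 204.22 = 21.5 g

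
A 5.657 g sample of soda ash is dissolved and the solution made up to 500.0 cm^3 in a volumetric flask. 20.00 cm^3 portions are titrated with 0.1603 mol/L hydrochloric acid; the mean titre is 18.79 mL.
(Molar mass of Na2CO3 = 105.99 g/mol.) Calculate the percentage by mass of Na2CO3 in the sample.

70.54 %

Na2CO3 + 2 HCl → 2 NaCl + H2O + CO2
n(HCl) per titration = 0.01879 × 0.1603 = 3.012 × 10^-3 mol
From the 1:2 ratio, n(Na2CO3) in each aliquot = 1/2 × 3.012 × 10^-3 = 1.506 × 10^-3 mol
n(Na2CO3) in the whole flask = 1.506 × 10^-3 × 500.0/20.00 = 0.03765 mol
mass of Na2CO3 = 0.03765 × 105.99 = 3.991 g
% Na2CO3 = 3.991 / 5.657 × 100 = 70.54 %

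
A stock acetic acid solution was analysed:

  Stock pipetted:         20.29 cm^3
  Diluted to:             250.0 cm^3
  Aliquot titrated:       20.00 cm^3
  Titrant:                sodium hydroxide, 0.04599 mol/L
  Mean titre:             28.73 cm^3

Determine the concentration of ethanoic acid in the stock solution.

0.8140 mol/L

CH3COOH + NaOH → CH3COONa + H2O
n(NaOH) = 0.02873 × 0.04599 = 1.321 × 10^-3 mol
n(CH3COOH) in the aliquot = 1.321 × 10^-3 mol (1:1 ratio)
[CH3COOH]_dilute = 1.321 × 10^-3 / 0.02000 = 0.06606 mol/L
Dilution factor = 250.0 / 20.29 = 12.32
[CH3COOH]_stock = 0.06606 × 12.32 = 0.8140 mol/L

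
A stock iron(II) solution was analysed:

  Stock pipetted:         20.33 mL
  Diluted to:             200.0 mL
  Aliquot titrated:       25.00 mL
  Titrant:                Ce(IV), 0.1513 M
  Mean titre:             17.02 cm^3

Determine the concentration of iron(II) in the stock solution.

1.013 M

Ce^4+ + Fe^2+ → Ce^3+ + Fe^3+
n(Ce4+) = 0.01702 × 0.1513 = 2.575 × 10^-3 mol
n(Fe2+) in the aliquot = 2.575 × 10^-3 mol (1:1 ratio)
[Fe2+]_dilute = 2.575 × 10^-3 / 0.02500 = 0.1030 mol/L
Dilution factor = 200.0 / 20.33 = 9.838
[Fe2+]_stock = 0.1030 × 9.838 = 1.013 mol/L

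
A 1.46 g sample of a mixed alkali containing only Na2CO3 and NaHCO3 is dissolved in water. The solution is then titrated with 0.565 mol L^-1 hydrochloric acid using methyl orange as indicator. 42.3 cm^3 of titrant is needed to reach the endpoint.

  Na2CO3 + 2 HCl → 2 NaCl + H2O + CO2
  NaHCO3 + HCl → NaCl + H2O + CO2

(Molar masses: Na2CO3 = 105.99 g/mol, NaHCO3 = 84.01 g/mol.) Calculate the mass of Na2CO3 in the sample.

n(HCl) = 0.0423 × 0.565 = 0.0239 mol
Let x = n(Na2CO3), y = n(NaHCO3).
Titrant: 2x + 1y = 0.0239;  mass: 105.99x + 84.01y = 1.46
Solving, x = 8.83 × 10^-3 mol, y = 6.24 × 10^-3 mol
mass of Na2CO3 = 8.83 × 10^-3 × 105.99 = 0.936 g

0.936 g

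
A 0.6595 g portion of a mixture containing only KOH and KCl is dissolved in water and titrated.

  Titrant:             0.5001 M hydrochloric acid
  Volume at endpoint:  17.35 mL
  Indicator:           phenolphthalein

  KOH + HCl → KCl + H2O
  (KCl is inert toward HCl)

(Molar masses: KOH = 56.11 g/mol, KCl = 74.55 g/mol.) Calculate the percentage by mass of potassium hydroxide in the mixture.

n(HCl) = 0.01735 × 0.5001 = 8.677 × 10^-3 mol
Let x = n(KOH), y = n(KCl).
Titrant: 1x = 8.677 × 10^-3;  mass: 56.11x + 74.55y = 0.6595
Solving, x = 8.677 × 10^-3 mol, y = 2.316 × 10^-3 mol
mass of KOH = 8.677 × 10^-3 × 56.11 = 0.4869 g
% KOH = 0.4869 / 0.6595 × 100 = 73.82 %

73.82 %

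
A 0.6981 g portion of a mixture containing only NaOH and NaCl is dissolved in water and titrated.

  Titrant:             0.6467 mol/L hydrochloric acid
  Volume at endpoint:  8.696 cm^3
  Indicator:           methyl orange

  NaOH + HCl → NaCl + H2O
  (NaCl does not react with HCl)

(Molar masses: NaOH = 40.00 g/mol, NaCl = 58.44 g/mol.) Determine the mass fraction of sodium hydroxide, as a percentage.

n(HCl) = 0.008696 × 0.6467 = 5.624 × 10^-3 mol
Let x = n(NaOH), y = n(NaCl).
Titrant: 1x = 5.624 × 10^-3;  mass: 40.00x + 58.44y = 0.6981
Solving, x = 5.624 × 10^-3 mol, y = 8.096 × 10^-3 mol
mass of NaOH = 5.624 × 10^-3 × 40.00 = 0.2249 g
% NaOH = 0.2249 / 0.6981 × 100 = 32.22 %

32.22 %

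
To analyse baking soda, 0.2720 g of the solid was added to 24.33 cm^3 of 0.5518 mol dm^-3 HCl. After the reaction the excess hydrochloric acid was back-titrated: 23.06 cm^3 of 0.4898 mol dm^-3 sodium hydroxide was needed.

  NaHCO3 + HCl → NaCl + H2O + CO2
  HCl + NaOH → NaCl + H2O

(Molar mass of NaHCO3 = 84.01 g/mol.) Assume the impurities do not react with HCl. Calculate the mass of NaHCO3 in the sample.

0.1790 g

n(HCl) added = 0.02433 × 0.5518 = 0.01343 mol
n(NaOH) used in back-titration = 0.02306 × 0.4898 = 0.01129 mol
n(HCl) left over = 0.01129 mol (1:1 ratio)
n(HCl) consumed by analyte = 0.01343 − 0.01129 = 2.131 × 10^-3 mol
n(NaHCO3) = 2.131 × 10^-3 mol (1:1 ratio)
mass of NaHCO3 = 2.131 × 10^-3 × 84.01 = 0.1790 g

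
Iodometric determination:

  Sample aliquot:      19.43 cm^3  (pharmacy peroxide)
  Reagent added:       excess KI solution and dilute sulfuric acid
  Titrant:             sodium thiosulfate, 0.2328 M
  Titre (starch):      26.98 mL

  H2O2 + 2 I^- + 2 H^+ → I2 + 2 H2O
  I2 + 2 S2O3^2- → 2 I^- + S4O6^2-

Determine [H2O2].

n(S2O3^2-) = 0.02698 × 0.2328 = 6.281 × 10^-3 mol
n(I2) = n(S2O3^2-)/2 = 3.140 × 10^-3 mol
n(H2O2) in the aliquot = 3.140 × 10^-3 mol (1:1 ratio)
[H2O2] = 3.140 × 10^-3 / 0.01943 = 0.1616 mol/L

0.1616 M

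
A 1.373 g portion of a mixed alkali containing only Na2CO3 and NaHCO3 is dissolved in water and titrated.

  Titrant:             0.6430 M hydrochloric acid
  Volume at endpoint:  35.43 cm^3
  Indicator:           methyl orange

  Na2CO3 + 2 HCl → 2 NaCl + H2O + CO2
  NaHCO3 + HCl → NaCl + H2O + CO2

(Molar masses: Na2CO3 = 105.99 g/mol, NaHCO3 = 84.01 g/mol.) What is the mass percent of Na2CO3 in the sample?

n(HCl) = 0.03543 × 0.6430 = 0.02278 mol
Let x = n(Na2CO3), y = n(NaHCO3).
Titrant: 2x + 1y = 0.02278;  mass: 105.99x + 84.01y = 1.373
Solving, x = 8.720 × 10^-3 mol, y = 5.342 × 10^-3 mol
mass of Na2CO3 = 8.720 × 10^-3 × 105.99 = 0.9242 g
% Na2CO3 = 0.9242 / 1.373 × 100 = 67.31 %

67.31 %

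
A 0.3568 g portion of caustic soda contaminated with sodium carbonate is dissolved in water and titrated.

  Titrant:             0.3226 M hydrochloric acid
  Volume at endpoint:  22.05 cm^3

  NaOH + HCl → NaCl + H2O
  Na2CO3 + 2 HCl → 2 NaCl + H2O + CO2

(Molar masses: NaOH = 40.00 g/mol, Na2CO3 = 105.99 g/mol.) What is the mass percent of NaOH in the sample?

17.40 %

n(HCl) = 0.02205 × 0.3226 = 7.113 × 10^-3 mol
Let x = n(NaOH), y = n(Na2CO3).
Titrant: 1x + 2y = 7.113 × 10^-3;  mass: 40.00x + 105.99y = 0.3568
Solving, x = 1.552 × 10^-3 mol, y = 2.781 × 10^-3 mol
mass of NaOH = 1.552 × 10^-3 × 40.00 = 0.06209 g
% NaOH = 0.06209 / 0.3568 × 100 = 17.40 %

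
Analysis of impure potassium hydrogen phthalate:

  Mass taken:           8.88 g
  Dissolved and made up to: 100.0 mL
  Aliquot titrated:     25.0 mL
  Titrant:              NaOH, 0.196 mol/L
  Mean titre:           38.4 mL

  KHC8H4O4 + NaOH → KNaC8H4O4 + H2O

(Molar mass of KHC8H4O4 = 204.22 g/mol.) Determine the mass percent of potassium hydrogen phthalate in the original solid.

69.2 %

n(NaOH) per titration = 0.0384 × 0.196 = 7.53 × 10^-3 mol
n(KHC8H4O4) in each aliquot = 7.53 × 10^-3 mol (1:1 ratio)
n(KHC8H4O4) in the whole flask = 7.53 × 10^-3 × 100.0/25.0 = 0.0301 mol
mass of KHC8H4O4 = 0.0301 × 204.22 = 6.15 g
% KHC8H4O4 = 6.15 / 8.88 × 100 = 69.2 %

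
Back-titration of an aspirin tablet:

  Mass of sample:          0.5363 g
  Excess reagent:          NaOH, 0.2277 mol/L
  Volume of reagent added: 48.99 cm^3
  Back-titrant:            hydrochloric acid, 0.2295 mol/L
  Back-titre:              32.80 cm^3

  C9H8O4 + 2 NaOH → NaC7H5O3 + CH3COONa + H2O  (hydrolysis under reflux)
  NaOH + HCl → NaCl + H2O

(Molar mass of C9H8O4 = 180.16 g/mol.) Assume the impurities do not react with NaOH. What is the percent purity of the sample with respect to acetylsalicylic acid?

n(NaOH) added = 0.04899 × 0.2277 = 0.01116 mol
n(HCl) used in back-titration = 0.03280 × 0.2295 = 7.528 × 10^-3 mol
n(NaOH) left over = 7.528 × 10^-3 mol (1:1 ratio)
n(NaOH) consumed by analyte = 0.01116 − 7.528 × 10^-3 = 3.627 × 10^-3 mol
From the 1:2 ratio, n(C9H8O4) = 1/2 × 3.627 × 10^-3 = 1.814 × 10^-3 mol
mass of C9H8O4 = 1.814 × 10^-3 × 180.16 = 0.3268 g
% C9H8O4 = 0.3268 / 0.5363 × 100 = 60.93 %

60.93 %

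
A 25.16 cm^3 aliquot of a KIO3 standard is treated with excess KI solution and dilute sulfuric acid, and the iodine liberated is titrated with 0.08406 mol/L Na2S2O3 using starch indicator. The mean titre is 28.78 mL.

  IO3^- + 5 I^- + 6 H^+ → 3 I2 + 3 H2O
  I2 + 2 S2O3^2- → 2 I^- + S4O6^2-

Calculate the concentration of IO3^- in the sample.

0.01603 mol/L

n(S2O3^2-) = 0.02878 × 0.08406 = 2.419 × 10^-3 mol
n(I2) = n(S2O3^2-)/2 = 1.210 × 10^-3 mol
From the 1:3 ratio, n(IO3^-) in the aliquot = 1/3 × 1.210 × 10^-3 = 4.032 × 10^-4 mol
[IO3^-] = 4.032 × 10^-4 / 0.02516 = 0.01603 mol/L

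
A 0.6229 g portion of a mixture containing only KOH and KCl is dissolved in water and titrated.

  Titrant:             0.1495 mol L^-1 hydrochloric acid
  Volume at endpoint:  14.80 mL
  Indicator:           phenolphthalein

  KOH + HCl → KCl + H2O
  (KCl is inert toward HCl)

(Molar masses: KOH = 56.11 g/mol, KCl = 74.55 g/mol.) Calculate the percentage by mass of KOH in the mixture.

19.93 %

n(HCl) = 0.01480 × 0.1495 = 2.213 × 10^-3 mol
Let x = n(KOH), y = n(KCl).
Titrant: 1x = 2.213 × 10^-3;  mass: 56.11x + 74.55y = 0.6229
Solving, x = 2.213 × 10^-3 mol, y = 6.690 × 10^-3 mol
mass of KOH = 2.213 × 10^-3 × 56.11 = 0.1241 g
% KOH = 0.1241 / 0.6229 × 100 = 19.93 %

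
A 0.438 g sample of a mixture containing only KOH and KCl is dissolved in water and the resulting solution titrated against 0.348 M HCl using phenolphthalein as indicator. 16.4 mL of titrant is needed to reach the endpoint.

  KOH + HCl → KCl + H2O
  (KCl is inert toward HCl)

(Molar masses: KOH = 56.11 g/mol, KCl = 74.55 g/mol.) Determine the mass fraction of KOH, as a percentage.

73.1 %

n(HCl) = 0.0164 × 0.348 = 5.71 × 10^-3 mol
Let x = n(KOH), y = n(KCl).
Titrant: 1x = 5.71 × 10^-3;  mass: 56.11x + 74.55y = 0.438
Solving, x = 5.71 × 10^-3 mol, y = 1.58 × 10^-3 mol
mass of KOH = 5.71 × 10^-3 × 56.11 = 0.320 g
% KOH = 0.320 / 0.438 × 100 = 73.1 %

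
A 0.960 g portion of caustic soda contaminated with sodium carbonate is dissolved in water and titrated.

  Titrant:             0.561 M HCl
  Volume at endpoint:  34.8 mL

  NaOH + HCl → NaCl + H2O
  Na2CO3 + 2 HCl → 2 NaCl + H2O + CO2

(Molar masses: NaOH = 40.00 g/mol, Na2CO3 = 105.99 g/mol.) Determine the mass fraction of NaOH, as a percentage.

n(HCl) = 0.0348 × 0.561 = 0.0195 mol
Let x = n(NaOH), y = n(Na2CO3).
Titrant: 1x + 2y = 0.0195;  mass: 40.00x + 105.99y = 0.960
Solving, x = 5.74 × 10^-3 mol, y = 6.89 × 10^-3 mol
mass of NaOH = 5.74 × 10^-3 × 40.00 = 0.230 g
% NaOH = 0.230 / 0.960 × 100 = 23.9 %

23.9 %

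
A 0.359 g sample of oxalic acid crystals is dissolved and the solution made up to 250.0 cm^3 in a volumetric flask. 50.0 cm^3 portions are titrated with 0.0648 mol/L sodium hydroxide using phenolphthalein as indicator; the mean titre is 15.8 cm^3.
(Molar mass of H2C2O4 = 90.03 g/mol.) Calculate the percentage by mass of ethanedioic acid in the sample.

64.2 %

H2C2O4 + 2 NaOH → Na2C2O4 + 2 H2O
n(NaOH) per titration = 0.0158 × 0.0648 = 1.02 × 10^-3 mol
From the 1:2 ratio, n(H2C2O4) in each aliquot = 1/2 × 1.02 × 10^-3 = 5.12 × 10^-4 mol
n(H2C2O4) in the whole flask = 5.12 × 10^-4 × 250.0/50.0 = 2.56 × 10^-3 mol
mass of H2C2O4 = 2.56 × 10^-3 × 90.03 = 0.230 g
% H2C2O4 = 0.230 / 0.359 × 100 = 64.2 %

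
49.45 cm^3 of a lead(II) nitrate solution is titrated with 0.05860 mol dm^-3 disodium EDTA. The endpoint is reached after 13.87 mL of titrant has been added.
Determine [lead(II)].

0.01644 mol/L

Pb^2+ + EDTA^4- → [Pb(EDTA)]^2-
n(EDTA) = 0.01387 L × 0.05860 mol/L = 8.128 × 10^-4 mol
n(Pb2+) = 8.128 × 10^-4 mol (1:1 mole ratio)
[Pb2+] = 8.128 × 10^-4 mol / 0.04945 L = 0.01644 mol/L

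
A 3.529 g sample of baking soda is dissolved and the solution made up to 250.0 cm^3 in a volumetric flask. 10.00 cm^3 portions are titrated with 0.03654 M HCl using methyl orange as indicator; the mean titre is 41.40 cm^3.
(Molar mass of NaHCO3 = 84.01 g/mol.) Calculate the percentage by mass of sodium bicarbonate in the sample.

90.03 %

NaHCO3 + HCl → NaCl + H2O + CO2
n(HCl) per titration = 0.04140 × 0.03654 = 1.513 × 10^-3 mol
n(NaHCO3) in each aliquot = 1.513 × 10^-3 mol (1:1 ratio)
n(NaHCO3) in the whole flask = 1.513 × 10^-3 × 250.0/10.00 = 0.03782 mol
mass of NaHCO3 = 0.03782 × 84.01 = 3.177 g
% NaHCO3 = 3.177 / 3.529 × 100 = 90.03 %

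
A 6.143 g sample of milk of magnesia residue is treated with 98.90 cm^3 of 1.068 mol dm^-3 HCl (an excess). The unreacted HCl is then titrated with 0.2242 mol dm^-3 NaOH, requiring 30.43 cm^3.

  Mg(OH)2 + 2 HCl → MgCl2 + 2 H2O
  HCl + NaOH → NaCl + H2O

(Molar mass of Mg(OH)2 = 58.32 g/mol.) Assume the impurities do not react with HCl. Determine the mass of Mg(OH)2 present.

n(HCl) added = 0.09890 × 1.068 = 0.1056 mol
n(NaOH) used in back-titration = 0.03043 × 0.2242 = 6.822 × 10^-3 mol
n(HCl) left over = 6.822 × 10^-3 mol (1:1 ratio)
n(HCl) consumed by analyte = 0.1056 − 6.822 × 10^-3 = 0.09880 mol
From the 1:2 ratio, n(Mg(OH)2) = 1/2 × 0.09880 = 0.04940 mol
mass of Mg(OH)2 = 0.04940 × 58.32 = 2.881 g

2.881 g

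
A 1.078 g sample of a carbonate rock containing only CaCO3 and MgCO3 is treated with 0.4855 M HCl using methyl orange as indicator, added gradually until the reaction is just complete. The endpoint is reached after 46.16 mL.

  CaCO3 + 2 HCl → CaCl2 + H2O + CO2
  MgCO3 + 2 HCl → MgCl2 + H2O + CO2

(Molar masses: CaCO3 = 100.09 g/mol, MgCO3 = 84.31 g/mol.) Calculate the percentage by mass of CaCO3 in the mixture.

78.42 %

n(HCl) = 0.04616 × 0.4855 = 0.02241 mol
Let x = n(CaCO3), y = n(MgCO3).
Titrant: 2x + 2y = 0.02241;  mass: 100.09x + 84.31y = 1.078
Solving, x = 8.446 × 10^-3 mol, y = 2.759 × 10^-3 mol
mass of CaCO3 = 8.446 × 10^-3 × 100.09 = 0.8454 g
% CaCO3 = 0.8454 / 1.078 × 100 = 78.42 %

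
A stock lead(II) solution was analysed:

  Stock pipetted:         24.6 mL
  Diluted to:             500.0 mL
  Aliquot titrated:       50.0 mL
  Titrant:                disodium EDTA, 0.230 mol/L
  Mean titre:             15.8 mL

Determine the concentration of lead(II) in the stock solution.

1.48 mol/L

Pb^2+ + EDTA^4- → [Pb(EDTA)]^2-
n(EDTA) = 0.0158 × 0.230 = 3.63 × 10^-3 mol
n(Pb2+) in the aliquot = 3.63 × 10^-3 mol (1:1 ratio)
[Pb2+]_dilute = 3.63 × 10^-3 / 0.0500 = 0.0727 mol/L
Dilution factor = 500.0 / 24.6 = 20.33
[Pb2+]_stock = 0.0727 × 20.33 = 1.48 mol/L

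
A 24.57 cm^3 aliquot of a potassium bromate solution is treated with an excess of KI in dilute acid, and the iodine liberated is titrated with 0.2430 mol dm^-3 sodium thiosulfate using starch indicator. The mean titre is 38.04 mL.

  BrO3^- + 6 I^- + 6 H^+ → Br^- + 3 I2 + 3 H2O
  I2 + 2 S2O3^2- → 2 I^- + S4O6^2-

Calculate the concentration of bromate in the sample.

n(S2O3^2-) = 0.03804 × 0.2430 = 9.244 × 10^-3 mol
n(I2) = n(S2O3^2-)/2 = 4.622 × 10^-3 mol
From the 1:3 ratio, n(BrO3^-) in the aliquot = 1/3 × 4.622 × 10^-3 = 1.541 × 10^-3 mol
[BrO3^-] = 1.541 × 10^-3 / 0.02457 = 0.06270 mol/L

0.06270 mol/L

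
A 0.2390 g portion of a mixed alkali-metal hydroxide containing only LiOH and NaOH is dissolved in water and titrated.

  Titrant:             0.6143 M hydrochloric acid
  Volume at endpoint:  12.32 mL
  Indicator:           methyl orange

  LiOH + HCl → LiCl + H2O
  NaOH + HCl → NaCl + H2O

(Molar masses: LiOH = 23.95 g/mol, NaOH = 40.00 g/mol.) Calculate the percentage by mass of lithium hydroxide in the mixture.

39.79 %

n(HCl) = 0.01232 × 0.6143 = 7.568 × 10^-3 mol
Let x = n(LiOH), y = n(NaOH).
Titrant: 1x + 1y = 7.568 × 10^-3;  mass: 23.95x + 40.00y = 0.2390
Solving, x = 3.971 × 10^-3 mol, y = 3.598 × 10^-3 mol
mass of LiOH = 3.971 × 10^-3 × 23.95 = 0.09509 g
% LiOH = 0.09509 / 0.2390 × 100 = 39.79 %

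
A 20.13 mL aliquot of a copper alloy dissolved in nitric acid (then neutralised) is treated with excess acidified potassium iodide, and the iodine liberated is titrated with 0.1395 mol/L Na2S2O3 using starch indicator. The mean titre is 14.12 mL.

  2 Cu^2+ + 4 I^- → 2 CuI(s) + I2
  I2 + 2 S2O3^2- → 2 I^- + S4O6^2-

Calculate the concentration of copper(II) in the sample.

0.09785 mol/L

n(S2O3^2-) = 0.01412 × 0.1395 = 1.970 × 10^-3 mol
n(I2) = n(S2O3^2-)/2 = 9.849 × 10^-4 mol
From the 2:1 ratio, n(Cu2+) in the aliquot = 2/1 × 9.849 × 10^-4 = 1.970 × 10^-3 mol
[Cu2+] = 1.970 × 10^-3 / 0.02013 = 0.09785 mol/L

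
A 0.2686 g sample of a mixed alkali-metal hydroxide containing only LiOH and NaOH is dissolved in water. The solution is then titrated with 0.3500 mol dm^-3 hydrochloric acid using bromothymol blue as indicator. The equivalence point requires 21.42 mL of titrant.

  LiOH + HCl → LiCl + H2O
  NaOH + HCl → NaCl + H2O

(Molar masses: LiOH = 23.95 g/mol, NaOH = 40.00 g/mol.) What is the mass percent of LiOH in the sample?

17.38 %

n(HCl) = 0.02142 × 0.3500 = 7.497 × 10^-3 mol
Let x = n(LiOH), y = n(NaOH).
Titrant: 1x + 1y = 7.497 × 10^-3;  mass: 23.95x + 40.00y = 0.2686
Solving, x = 1.949 × 10^-3 mol, y = 5.548 × 10^-3 mol
mass of LiOH = 1.949 × 10^-3 × 23.95 = 0.04668 g
% LiOH = 0.04668 / 0.2686 × 100 = 17.38 %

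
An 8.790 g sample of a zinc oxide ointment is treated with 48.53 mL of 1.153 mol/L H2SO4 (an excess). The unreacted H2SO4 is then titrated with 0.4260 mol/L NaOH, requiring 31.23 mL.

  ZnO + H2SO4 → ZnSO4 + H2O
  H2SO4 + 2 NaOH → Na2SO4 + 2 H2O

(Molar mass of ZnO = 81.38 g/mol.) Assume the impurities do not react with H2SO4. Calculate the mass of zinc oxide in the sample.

4.012 g

n(H2SO4) added = 0.04853 × 1.153 = 0.05596 mol
n(NaOH) used in back-titration = 0.03123 × 0.4260 = 0.01330 mol
From the 1:2 ratio, n(H2SO4) left over = 1/2 × 0.01330 = 6.652 × 10^-3 mol
n(H2SO4) consumed by analyte = 0.05596 − 6.652 × 10^-3 = 0.04930 mol
n(ZnO) = 0.04930 mol (1:1 ratio)
mass of ZnO = 0.04930 × 81.38 = 4.012 g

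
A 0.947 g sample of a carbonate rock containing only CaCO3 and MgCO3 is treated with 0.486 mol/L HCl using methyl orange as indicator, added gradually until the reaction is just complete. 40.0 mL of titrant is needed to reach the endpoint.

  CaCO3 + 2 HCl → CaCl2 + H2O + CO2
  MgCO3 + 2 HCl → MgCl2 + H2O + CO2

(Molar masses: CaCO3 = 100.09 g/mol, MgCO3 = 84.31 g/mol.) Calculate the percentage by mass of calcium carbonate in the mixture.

n(HCl) = 0.0400 × 0.486 = 0.0194 mol
Let x = n(CaCO3), y = n(MgCO3).
Titrant: 2x + 2y = 0.0194;  mass: 100.09x + 84.31y = 0.947
Solving, x = 8.08 × 10^-3 mol, y = 1.64 × 10^-3 mol
mass of CaCO3 = 8.08 × 10^-3 × 100.09 = 0.809 g
% CaCO3 = 0.809 / 0.947 × 100 = 85.4 %

85.4 %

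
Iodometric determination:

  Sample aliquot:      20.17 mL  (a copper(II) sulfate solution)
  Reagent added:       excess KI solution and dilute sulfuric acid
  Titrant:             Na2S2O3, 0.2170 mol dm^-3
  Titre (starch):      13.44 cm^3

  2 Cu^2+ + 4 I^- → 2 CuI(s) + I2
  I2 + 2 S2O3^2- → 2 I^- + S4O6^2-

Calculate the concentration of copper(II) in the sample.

n(S2O3^2-) = 0.01344 × 0.2170 = 2.916 × 10^-3 mol
n(I2) = n(S2O3^2-)/2 = 1.458 × 10^-3 mol
From the 2:1 ratio, n(Cu2+) in the aliquot = 2/1 × 1.458 × 10^-3 = 2.916 × 10^-3 mol
[Cu2+] = 2.916 × 10^-3 / 0.02017 = 0.1446 mol/L

0.1446 mol/L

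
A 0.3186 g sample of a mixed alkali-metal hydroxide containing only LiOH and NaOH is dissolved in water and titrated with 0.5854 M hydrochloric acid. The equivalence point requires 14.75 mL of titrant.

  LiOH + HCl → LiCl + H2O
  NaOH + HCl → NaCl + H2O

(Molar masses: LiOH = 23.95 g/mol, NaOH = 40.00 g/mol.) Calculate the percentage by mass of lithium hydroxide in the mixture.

12.55 %

n(HCl) = 0.01475 × 0.5854 = 8.635 × 10^-3 mol
Let x = n(LiOH), y = n(NaOH).
Titrant: 1x + 1y = 8.635 × 10^-3;  mass: 23.95x + 40.00y = 0.3186
Solving, x = 1.669 × 10^-3 mol, y = 6.966 × 10^-3 mol
mass of LiOH = 1.669 × 10^-3 × 23.95 = 0.03997 g
% LiOH = 0.03997 / 0.3186 × 100 = 12.55 %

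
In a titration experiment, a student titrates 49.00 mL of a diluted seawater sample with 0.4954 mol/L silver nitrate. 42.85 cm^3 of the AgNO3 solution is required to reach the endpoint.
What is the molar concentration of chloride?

Ag^+ + Cl^- → AgCl(s)
n(AgNO3) = 0.04285 L × 0.4954 mol/L = 0.02123 mol
n(Cl-) = 0.02123 mol (1:1 mole ratio)
[Cl-] = 0.02123 mol / 0.04900 L = 0.4332 mol/L

0.4332 mol/L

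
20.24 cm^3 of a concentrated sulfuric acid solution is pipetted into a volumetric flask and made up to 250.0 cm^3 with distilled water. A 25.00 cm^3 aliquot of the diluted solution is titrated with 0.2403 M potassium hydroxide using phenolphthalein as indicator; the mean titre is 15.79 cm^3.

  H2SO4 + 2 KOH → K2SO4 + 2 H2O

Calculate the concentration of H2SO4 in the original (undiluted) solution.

n(KOH) = 0.01579 × 0.2403 = 3.794 × 10^-3 mol
From the 1:2 ratio, n(H2SO4) in the aliquot = 1/2 × 3.794 × 10^-3 = 1.897 × 10^-3 mol
[H2SO4]_dilute = 1.897 × 10^-3 / 0.02500 = 0.07589 mol/L
Dilution factor = 250.0 / 20.24 = 12.35
[H2SO4]_stock = 0.07589 × 12.35 = 0.9373 mol/L

0.9373 M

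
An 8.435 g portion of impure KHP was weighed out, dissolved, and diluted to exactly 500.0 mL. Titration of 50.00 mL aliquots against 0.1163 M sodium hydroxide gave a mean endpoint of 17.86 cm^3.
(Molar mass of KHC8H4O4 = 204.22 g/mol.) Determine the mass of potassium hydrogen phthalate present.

KHC8H4O4 + NaOH → KNaC8H4O4 + H2O
n(NaOH) per titration = 0.01786 × 0.1163 = 2.077 × 10^-3 mol
n(KHC8H4O4) in each aliquot = 2.077 × 10^-3 mol (1:1 ratio)
n(KHC8H4O4) in the whole flask = 2.077 × 10^-3 × 500.0/50.00 = 0.02077 mol
mass of KHC8H4O4 = 0.02077 × 204.22 = 4.242 g

4.242 g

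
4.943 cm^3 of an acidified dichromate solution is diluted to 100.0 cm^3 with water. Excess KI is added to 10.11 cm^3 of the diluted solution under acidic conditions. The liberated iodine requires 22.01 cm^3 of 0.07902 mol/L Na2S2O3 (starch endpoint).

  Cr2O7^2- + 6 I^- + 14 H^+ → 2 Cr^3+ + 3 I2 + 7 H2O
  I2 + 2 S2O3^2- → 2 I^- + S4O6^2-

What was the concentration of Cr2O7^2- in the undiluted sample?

0.5800 mol/L

n(S2O3^2-) = 0.02201 × 0.07902 = 1.739 × 10^-3 mol
n(I2) = n(S2O3^2-)/2 = 8.696 × 10^-4 mol
From the 1:3 ratio, n(Cr2O7^2-) in the aliquot = 1/3 × 8.696 × 10^-4 = 2.899 × 10^-4 mol
[Cr2O7^2-]_dilute = 2.899 × 10^-4 / 0.01011 = 0.02867 mol/L
[Cr2O7^2-]_original = 0.02867 × 100.0/4.943 = 0.5800 mol/L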